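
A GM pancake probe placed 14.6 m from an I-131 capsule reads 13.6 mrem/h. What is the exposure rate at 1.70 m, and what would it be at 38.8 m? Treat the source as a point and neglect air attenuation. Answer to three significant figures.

Applying the 1/r² law,
At 1.70 m: (14.6/1.70)² = 73.76, so 13.6 × 73.76 = 1003 mrem/h
At 38.8 m: 1003 × (1.70/38.8)² = 1003 × 0.001920 = 1.926 mrem/h.

1000 mrem/h; 1.93 mrem/h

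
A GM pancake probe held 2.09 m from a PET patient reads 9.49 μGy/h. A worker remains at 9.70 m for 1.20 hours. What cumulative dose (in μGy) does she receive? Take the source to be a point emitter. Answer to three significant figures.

Using I₁d₁² = I₂d₂², rate at 9.70 m:
9.49 × (2.09/9.70)² = 9.49 × 0.04642 = 0.4405 μGy/h.
Dose = rate × time = 0.4405 μGy/h × 1.200 h = 0.5286 μGy.

0.529 μGy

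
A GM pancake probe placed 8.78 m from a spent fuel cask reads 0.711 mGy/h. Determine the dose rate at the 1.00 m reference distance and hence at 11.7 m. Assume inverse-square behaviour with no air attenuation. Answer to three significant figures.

Applying the 1/r² law,
At 1.00 m: (8.78/1.00)² = 77.09, so 0.711 × 77.09 = 54.81 mGy/h
At 11.7 m: (1.00/11.7)² = 0.007305, so 54.81 × 0.007305 = 0.4004 mGy/h.

54.8 mGy/h; 0.400 mGy/h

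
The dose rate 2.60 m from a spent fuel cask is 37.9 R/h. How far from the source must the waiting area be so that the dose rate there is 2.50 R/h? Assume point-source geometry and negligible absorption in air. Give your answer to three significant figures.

Using I₁d₁² = I₂d₂², d₂ = d₁·√(I₁/I₂).
I₁/I₂ = 37.9/2.50 = 15.16, so d₂ = 2.60 × √15.16 = 10.12 m.

10.1 m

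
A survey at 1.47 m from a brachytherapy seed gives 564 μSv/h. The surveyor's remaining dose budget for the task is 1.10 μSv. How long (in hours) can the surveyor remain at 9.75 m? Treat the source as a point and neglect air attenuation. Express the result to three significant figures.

0.0858 h

Intensity scales as (d₁/d₂)², so rate at 9.75 m:
564 × (1.47/9.75)² = 564 × 0.02273 = 12.82 μSv/h.
Stay time = 1.10 μSv ÷ 12.82 μSv/h = 0.08580 h.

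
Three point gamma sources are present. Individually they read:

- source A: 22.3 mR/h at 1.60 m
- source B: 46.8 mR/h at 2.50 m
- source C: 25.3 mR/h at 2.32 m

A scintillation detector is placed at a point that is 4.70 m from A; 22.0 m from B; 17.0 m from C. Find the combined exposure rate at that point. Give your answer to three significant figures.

3.66 mR/h

Each source contributes Iᵢ·(dᵢ/rᵢ)²; contributions add.
A: 22.3 × (1.60/4.70)² = 2.584 mR/h
B: 46.8 × (2.50/22.0)² = 0.6043 mR/h
C: 25.3 × (2.32/17.0)² = 0.4712 mR/h
Total = 2.584 + 0.6043 + 0.4712 = 3.659 mR/h.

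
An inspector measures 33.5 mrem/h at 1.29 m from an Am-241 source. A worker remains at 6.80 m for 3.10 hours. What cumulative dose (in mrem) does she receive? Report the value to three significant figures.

3.74 mrem

By the inverse-square law, rate at 6.80 m:
(1.29/6.80)² = 0.03599, so 33.5 × 0.03599 = 1.206 mrem/h.
Dose = rate × time = 1.206 mrem/h × 3.100 h = 3.739 mrem.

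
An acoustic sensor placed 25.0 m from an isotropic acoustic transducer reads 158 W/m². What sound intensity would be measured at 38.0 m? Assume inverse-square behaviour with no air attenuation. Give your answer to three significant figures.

By the inverse-square law, scaling from 25.0 m to 38.0 m:
158 × (25.0/38.0)² = 158 × 0.4328 = 68.38 W/m².

68.4 W/m²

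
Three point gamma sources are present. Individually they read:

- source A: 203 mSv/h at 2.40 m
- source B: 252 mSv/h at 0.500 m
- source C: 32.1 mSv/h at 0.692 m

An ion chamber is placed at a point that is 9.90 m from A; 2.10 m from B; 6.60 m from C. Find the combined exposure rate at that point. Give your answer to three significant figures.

26.6 mSv/h

Each source contributes Iᵢ·(dᵢ/rᵢ)²; contributions add.
A: 203 × (2.40/9.90)² = 11.93 mSv/h
B: 252 × (0.500/2.10)² = 14.29 mSv/h
C: 32.1 × (0.692/6.60)² = 0.3529 mSv/h
Total = 11.93 + 14.29 + 0.3529 = 26.57 mSv/h.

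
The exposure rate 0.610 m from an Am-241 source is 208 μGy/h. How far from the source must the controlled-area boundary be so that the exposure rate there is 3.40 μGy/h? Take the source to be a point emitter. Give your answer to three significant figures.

By the inverse-square law, d₂ = d₁·√(I₁/I₂).
I₁/I₂ = 208/3.40 = 61.18, so d₂ = 0.610 × √61.18 = 4.771 m.

4.77 m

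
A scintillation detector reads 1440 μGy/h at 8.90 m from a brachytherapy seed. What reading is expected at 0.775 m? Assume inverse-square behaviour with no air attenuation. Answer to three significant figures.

190000 μGy/h

Since intensity falls as 1/r², the rate at 0.775 m is
(8.90/0.775)² = 131.9, so 1440 × 131.9 = 189900 μGy/h.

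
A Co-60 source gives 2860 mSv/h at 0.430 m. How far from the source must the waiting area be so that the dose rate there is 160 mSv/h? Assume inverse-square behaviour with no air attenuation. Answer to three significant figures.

1.82 m

Since intensity falls as 1/r², d₂ = d₁·√(I₁/I₂).
I₁/I₂ = 2860/160 = 17.88, so d₂ = 0.430 × √17.88 = 1.818 m.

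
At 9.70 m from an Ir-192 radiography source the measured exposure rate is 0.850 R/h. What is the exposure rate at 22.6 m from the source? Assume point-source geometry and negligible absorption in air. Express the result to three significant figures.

0.157 R/h

By the inverse-square law, scaling from 9.70 m to 22.6 m:
0.850 × (9.70/22.6)² = 0.850 × 0.1842 = 0.1566 R/h.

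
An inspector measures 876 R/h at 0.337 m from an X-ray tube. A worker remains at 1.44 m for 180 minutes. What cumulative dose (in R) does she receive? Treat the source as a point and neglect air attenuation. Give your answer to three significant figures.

144 R

By the inverse-square law, rate at 1.44 m:
876 × (0.337/1.44)² = 876 × 0.05477 = 47.98 R/h.
Dose = rate × time = 47.98 R/h × 3.000 h = 143.9 R.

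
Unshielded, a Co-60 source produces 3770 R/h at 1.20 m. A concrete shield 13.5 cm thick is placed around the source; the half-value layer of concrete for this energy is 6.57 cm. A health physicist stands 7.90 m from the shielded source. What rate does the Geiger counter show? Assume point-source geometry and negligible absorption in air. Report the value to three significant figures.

Distance alone: (1.20/7.90)² = 0.02307, so 3770 × 0.02307 = 86.97 R/h.
Shield: 13.5/6.57 = 2.055 half-value layers → attenuation 2^(−2.055) = 0.2406.
Combined: 86.97 × 0.2406 = 20.92 R/h.

20.9 R/h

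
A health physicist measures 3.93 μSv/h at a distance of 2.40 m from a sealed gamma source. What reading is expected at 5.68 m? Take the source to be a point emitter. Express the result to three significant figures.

0.702 μSv/h

Using I₁d₁² = I₂d₂², the rate at 5.68 m is
(2.40/5.68)² = 0.1785, so 3.93 × 0.1785 = 0.7015 μSv/h.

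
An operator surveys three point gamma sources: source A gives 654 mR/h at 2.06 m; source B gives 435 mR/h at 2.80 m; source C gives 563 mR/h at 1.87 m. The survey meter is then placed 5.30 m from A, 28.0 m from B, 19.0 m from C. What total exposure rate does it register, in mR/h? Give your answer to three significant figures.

Each source contributes Iᵢ·(dᵢ/rᵢ)²; contributions add.
A: 654 × (2.06/5.30)² = 98.80 mR/h
B: 435 × (2.80/28.0)² = 4.350 mR/h
C: 563 × (1.87/19.0)² = 5.454 mR/h
Total = 98.80 + 4.350 + 5.454 = 108.6 mR/h.

109 mR/h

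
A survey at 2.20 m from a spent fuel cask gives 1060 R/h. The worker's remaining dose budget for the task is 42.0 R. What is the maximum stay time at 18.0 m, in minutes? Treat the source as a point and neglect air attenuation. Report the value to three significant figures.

Applying the 1/r² law, rate at 18.0 m:
(2.20/18.0)² = 0.01494, so 1060 × 0.01494 = 15.84 R/h.
Stay time = 42.0 R ÷ 15.84 R/h = 2.652 h = 159.1 min.

159 min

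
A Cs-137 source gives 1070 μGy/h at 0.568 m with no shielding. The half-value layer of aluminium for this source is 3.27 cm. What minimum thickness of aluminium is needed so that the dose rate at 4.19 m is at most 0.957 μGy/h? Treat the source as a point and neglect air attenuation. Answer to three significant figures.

14.3 cm

At 4.19 m, distance alone gives (0.568/4.19)² = 0.01838, so 1070 × 0.01838 = 19.67 μGy/h.
Further attenuation needed: 19.67/0.957 = 20.55.
n = log₂(20.55) = 4.361 half-value layers.
Thickness = 4.361 × 3.27 cm = 14.26 cm.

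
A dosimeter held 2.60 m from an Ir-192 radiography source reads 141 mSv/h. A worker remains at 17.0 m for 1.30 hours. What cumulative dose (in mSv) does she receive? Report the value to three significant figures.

Applying the 1/r² law, rate at 17.0 m:
(2.60/17.0)² = 0.02339, so 141 × 0.02339 = 3.298 mSv/h.
Dose = rate × time = 3.298 mSv/h × 1.300 h = 4.287 mSv.

4.29 mSv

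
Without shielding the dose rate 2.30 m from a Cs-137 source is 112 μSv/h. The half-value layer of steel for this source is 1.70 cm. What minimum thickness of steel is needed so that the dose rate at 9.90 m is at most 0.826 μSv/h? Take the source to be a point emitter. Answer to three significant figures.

At 9.90 m, distance alone gives 112 × (2.30/9.90)² = 112 × 0.05397 = 6.045 μSv/h.
Further attenuation needed: 6.045/0.826 = 7.318.
n = log₂(7.318) = 2.871 half-value layers.
Thickness = 2.871 × 1.70 cm = 4.881 cm.

4.88 cm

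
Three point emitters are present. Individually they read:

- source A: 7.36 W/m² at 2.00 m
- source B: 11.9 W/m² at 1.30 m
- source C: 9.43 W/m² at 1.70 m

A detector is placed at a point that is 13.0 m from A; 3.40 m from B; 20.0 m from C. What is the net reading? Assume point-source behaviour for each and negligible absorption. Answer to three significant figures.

1.98 W/m²

Each source contributes Iᵢ·(dᵢ/rᵢ)²; contributions add.
A: 7.36 × (2.00/13.0)² = 0.1742 W/m²
B: 11.9 × (1.30/3.40)² = 1.740 W/m²
C: 9.43 × (1.70/20.0)² = 0.06813 W/m²
Total = 0.1742 + 1.740 + 0.06813 = 1.982 W/m².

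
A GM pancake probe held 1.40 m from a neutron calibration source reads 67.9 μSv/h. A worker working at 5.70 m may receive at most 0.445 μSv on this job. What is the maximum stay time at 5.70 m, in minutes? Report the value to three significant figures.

6.52 min

Since intensity falls as 1/r², rate at 5.70 m:
67.9 × (1.40/5.70)² = 67.9 × 0.06033 = 4.096 μSv/h.
Stay time = 0.445 μSv ÷ 4.096 μSv/h = 0.1086 h = 6.516 min.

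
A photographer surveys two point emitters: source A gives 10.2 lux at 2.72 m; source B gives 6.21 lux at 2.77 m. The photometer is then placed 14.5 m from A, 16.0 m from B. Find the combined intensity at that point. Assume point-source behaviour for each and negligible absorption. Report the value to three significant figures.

Each source contributes Iᵢ·(dᵢ/rᵢ)²; contributions add.
A: 10.2 × (2.72/14.5)² = 0.3589 lux
B: 6.21 × (2.77/16.0)² = 0.1861 lux
Total = 0.3589 + 0.1861 = 0.5450 lux.

0.545 lux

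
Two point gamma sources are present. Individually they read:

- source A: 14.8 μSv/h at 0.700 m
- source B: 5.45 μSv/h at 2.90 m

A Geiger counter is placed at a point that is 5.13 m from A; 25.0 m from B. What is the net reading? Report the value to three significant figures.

By superposition, sum each source's inverse-square contribution:
A: 14.8 × (0.700/5.13)² = 0.2756 μSv/h
B: 5.45 × (2.90/25.0)² = 0.07334 μSv/h
Total = 0.2756 + 0.07334 = 0.3489 μSv/h.

0.349 μSv/h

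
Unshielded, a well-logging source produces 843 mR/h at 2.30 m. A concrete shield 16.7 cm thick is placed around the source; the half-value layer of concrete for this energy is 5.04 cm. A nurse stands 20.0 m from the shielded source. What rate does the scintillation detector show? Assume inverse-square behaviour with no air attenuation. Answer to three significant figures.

Distance alone: 843 × (2.30/20.0)² = 843 × 0.01322 = 11.14 mR/h.
Shield: 16.7/5.04 = 3.313 half-value layers → attenuation 2^(−3.313) = 0.1006.
Combined: 11.14 × 0.1006 = 1.121 mR/h.

1.12 mR/h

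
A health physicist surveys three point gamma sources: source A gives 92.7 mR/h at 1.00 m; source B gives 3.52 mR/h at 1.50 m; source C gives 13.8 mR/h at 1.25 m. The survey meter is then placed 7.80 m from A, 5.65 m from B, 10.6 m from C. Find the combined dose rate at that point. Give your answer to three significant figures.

Each source contributes Iᵢ·(dᵢ/rᵢ)²; contributions add.
A: 92.7 × (1.00/7.80)² = 1.524 mR/h
B: 3.52 × (1.50/5.65)² = 0.2481 mR/h
C: 13.8 × (1.25/10.6)² = 0.1919 mR/h
Total = 1.524 + 0.2481 + 0.1919 = 1.964 mR/h.

1.96 mR/h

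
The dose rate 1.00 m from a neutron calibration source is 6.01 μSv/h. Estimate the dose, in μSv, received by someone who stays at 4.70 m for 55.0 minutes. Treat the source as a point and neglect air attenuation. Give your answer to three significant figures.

By the inverse-square law, rate at 4.70 m:
(1.00/4.70)² = 0.04527, so 6.01 × 0.04527 = 0.2721 μSv/h.
Dose = rate × time = 0.2721 μSv/h × 0.9167 h = 0.2494 μSv.

0.249 μSv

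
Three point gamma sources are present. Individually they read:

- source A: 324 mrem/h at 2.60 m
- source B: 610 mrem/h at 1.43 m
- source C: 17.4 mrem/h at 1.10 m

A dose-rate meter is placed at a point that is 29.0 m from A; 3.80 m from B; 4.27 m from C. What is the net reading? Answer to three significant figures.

90.1 mrem/h

Each source contributes Iᵢ·(dᵢ/rᵢ)²; contributions add.
A: 324 × (2.60/29.0)² = 2.604 mrem/h
B: 610 × (1.43/3.80)² = 86.38 mrem/h
C: 17.4 × (1.10/4.27)² = 1.155 mrem/h
Total = 2.604 + 86.38 + 1.155 = 90.14 mrem/h.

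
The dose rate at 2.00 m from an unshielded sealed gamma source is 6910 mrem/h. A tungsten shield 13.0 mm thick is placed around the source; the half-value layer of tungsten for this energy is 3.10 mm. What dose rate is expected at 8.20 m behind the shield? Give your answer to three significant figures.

Distance alone: 6910 × (2.00/8.20)² = 6910 × 0.05949 = 411.1 mrem/h.
Shield: 13.0/3.10 = 4.194 half-value layers → attenuation 2^(−4.194) = 0.05464.
Combined: 411.1 × 0.05464 = 22.46 mrem/h.

22.5 mrem/h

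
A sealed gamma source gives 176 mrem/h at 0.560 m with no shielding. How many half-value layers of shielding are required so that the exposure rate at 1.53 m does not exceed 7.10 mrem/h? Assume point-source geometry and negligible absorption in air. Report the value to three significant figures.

At 1.53 m, distance alone gives 176 × (0.560/1.53)² = 176 × 0.1340 = 23.58 mrem/h.
Further attenuation needed: 23.58/7.10 = 3.321.
n = log₂(3.321) = 1.732 half-value layers.

1.73 half-value layers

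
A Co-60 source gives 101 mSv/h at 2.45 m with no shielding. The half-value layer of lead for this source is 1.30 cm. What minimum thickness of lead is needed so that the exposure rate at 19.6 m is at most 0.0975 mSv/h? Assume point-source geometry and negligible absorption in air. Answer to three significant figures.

5.22 cm

At 19.6 m, distance alone gives (2.45/19.6)² = 0.01562, so 101 × 0.01562 = 1.578 mSv/h.
Further attenuation needed: 1.578/0.0975 = 16.18.
n = log₂(16.18) = 4.016 half-value layers.
Thickness = 4.016 × 1.30 cm = 5.221 cm.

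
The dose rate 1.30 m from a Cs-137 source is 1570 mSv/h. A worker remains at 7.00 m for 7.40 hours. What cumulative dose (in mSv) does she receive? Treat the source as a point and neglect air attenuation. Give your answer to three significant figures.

401 mSv

By the inverse-square law, rate at 7.00 m:
(1.30/7.00)² = 0.03449, so 1570 × 0.03449 = 54.15 mSv/h.
Dose = rate × time = 54.15 mSv/h × 7.400 h = 400.7 mSv.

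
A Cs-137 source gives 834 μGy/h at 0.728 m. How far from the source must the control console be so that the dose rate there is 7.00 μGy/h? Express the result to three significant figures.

Since intensity falls as 1/r², d₂ = d₁·√(I₁/I₂).
I₁/I₂ = 834/7.00 = 119.1, so d₂ = 0.728 × √119.1 = 7.945 m.

7.95 m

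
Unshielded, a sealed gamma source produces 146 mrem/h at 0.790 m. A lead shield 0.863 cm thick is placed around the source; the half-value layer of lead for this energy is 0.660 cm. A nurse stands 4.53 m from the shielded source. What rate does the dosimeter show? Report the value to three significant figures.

Distance alone: 146 × (0.790/4.53)² = 146 × 0.03041 = 4.440 mrem/h.
Shield: 0.863/0.660 = 1.308 half-value layers → attenuation 2^(−1.308) = 0.4039.
Combined: 4.440 × 0.4039 = 1.793 mrem/h.

1.79 mrem/h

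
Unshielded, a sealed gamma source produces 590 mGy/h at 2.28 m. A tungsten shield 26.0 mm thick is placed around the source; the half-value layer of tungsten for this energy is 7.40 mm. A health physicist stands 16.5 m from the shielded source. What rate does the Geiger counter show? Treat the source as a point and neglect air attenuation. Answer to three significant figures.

0.986 mGy/h

Distance alone: (2.28/16.5)² = 0.01909, so 590 × 0.01909 = 11.26 mGy/h.
Shield: 26.0/7.40 = 3.514 half-value layers → attenuation 2^(−3.514) = 0.08753.
Combined: 11.26 × 0.08753 = 0.9856 mGy/h.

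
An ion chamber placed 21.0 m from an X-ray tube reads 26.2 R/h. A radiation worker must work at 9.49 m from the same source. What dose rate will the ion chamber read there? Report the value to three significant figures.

128 R/h

Intensity scales as (d₁/d₂)², so scaling from 21.0 m to 9.49 m:
(21.0/9.49)² = 4.897, so 26.2 × 4.897 = 128.3 R/h.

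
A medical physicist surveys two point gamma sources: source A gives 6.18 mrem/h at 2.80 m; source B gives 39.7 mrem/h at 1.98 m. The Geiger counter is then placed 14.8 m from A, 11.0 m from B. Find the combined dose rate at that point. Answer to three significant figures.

1.51 mrem/h

Each source contributes Iᵢ·(dᵢ/rᵢ)²; contributions add.
A: 6.18 × (2.80/14.8)² = 0.2212 mrem/h
B: 39.7 × (1.98/11.0)² = 1.286 mrem/h
Total = 0.2212 + 1.286 = 1.507 mrem/h.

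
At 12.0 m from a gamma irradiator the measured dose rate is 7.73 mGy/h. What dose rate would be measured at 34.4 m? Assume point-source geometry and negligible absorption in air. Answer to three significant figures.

0.941 mGy/h

Intensity scales as (d₁/d₂)², so scaling from 12.0 m to 34.4 m:
7.73 × (12.0/34.4)² = 7.73 × 0.1217 = 0.9407 mGy/h.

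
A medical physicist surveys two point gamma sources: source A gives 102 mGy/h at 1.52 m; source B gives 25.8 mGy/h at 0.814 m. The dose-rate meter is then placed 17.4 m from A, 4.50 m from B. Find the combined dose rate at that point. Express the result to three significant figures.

1.62 mGy/h

By superposition, sum each source's inverse-square contribution:
A: 102 × (1.52/17.4)² = 0.7784 mGy/h
B: 25.8 × (0.814/4.50)² = 0.8442 mGy/h
Total = 0.7784 + 0.8442 = 1.623 mGy/h.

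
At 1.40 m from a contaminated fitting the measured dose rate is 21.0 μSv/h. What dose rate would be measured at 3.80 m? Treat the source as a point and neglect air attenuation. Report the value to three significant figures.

2.85 μSv/h

By the inverse-square law, scaling from 1.40 m to 3.80 m:
21.0 × (1.40/3.80)² = 21.0 × 0.1357 = 2.850 μSv/h.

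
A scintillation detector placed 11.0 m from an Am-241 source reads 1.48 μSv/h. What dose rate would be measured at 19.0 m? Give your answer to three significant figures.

Intensity scales as (d₁/d₂)², so scaling from 11.0 m to 19.0 m:
(11.0/19.0)² = 0.3352, so 1.48 × 0.3352 = 0.4961 μSv/h.

0.496 μSv/h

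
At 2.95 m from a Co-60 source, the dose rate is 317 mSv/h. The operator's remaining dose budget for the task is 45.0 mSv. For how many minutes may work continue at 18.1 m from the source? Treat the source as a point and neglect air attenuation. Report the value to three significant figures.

By the inverse-square law, rate at 18.1 m:
317 × (2.95/18.1)² = 317 × 0.02656 = 8.420 mSv/h.
Stay time = 45.0 mSv ÷ 8.420 mSv/h = 5.344 h = 320.6 min.

321 min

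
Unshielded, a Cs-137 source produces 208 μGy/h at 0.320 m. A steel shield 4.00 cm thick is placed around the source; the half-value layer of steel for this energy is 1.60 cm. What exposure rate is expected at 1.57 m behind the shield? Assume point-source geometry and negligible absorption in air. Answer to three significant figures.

Distance alone: (0.320/1.57)² = 0.04154, so 208 × 0.04154 = 8.640 μGy/h.
Shield: 4.00/1.60 = 2.500 half-value layers → attenuation 2^(−2.500) = 0.1768.
Combined: 8.640 × 0.1768 = 1.528 μGy/h.

1.53 μGy/h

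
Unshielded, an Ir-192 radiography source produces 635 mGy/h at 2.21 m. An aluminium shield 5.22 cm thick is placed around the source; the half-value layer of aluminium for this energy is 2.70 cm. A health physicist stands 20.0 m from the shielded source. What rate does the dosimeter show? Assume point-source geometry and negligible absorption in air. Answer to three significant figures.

Distance alone: 635 × (2.21/20.0)² = 635 × 0.01221 = 7.753 mGy/h.
Shield: 5.22/2.70 = 1.933 half-value layers → attenuation 2^(−1.933) = 0.2619.
Combined: 7.753 × 0.2619 = 2.031 mGy/h.

2.03 mGy/h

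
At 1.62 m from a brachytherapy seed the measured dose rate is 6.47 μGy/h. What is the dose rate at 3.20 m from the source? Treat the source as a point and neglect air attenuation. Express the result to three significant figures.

Since intensity falls as 1/r², scaling from 1.62 m to 3.20 m:
(1.62/3.20)² = 0.2563, so 6.47 × 0.2563 = 1.658 μGy/h.

1.66 μGy/h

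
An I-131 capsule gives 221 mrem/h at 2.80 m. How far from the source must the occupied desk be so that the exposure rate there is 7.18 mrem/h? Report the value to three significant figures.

Intensity scales as (d₁/d₂)², so d₂ = d₁·√(I₁/I₂).
I₁/I₂ = 221/7.18 = 30.78, so d₂ = 2.80 × √30.78 = 15.53 m.

15.5 m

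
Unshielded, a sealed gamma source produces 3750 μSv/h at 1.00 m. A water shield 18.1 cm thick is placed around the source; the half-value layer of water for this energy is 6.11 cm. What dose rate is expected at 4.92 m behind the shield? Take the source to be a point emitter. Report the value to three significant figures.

Distance alone: (1.00/4.92)² = 0.04131, so 3750 × 0.04131 = 154.9 μSv/h.
Shield: 18.1/6.11 = 2.962 half-value layers → attenuation 2^(−2.962) = 0.1283.
Combined: 154.9 × 0.1283 = 19.87 μSv/h.

19.9 μSv/h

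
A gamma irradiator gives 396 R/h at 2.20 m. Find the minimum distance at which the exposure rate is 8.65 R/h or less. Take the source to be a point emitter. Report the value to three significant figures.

Applying the 1/r² law, d₂ = d₁·√(I₁/I₂).
I₁/I₂ = 396/8.65 = 45.78, so d₂ = 2.20 × √45.78 = 14.89 m.

14.9 m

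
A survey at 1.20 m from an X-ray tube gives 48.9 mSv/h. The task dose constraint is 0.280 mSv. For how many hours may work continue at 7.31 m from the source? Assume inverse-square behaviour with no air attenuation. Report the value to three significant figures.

Intensity scales as (d₁/d₂)², so rate at 7.31 m:
48.9 × (1.20/7.31)² = 48.9 × 0.02695 = 1.318 mSv/h.
Stay time = 0.280 mSv ÷ 1.318 mSv/h = 0.2124 h.

0.212 h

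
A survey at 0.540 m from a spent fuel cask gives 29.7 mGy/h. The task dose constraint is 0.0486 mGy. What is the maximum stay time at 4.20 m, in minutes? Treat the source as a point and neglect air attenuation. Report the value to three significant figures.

Applying the 1/r² law, rate at 4.20 m:
29.7 × (0.540/4.20)² = 29.7 × 0.01653 = 0.4909 mGy/h.
Stay time = 0.0486 mGy ÷ 0.4909 mGy/h = 0.09900 h = 5.940 min.

5.94 min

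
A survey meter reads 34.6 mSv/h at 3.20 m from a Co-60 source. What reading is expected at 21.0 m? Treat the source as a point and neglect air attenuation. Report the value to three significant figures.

0.803 mSv/h

Since intensity falls as 1/r², the rate at 21.0 m is
(3.20/21.0)² = 0.02322, so 34.6 × 0.02322 = 0.8034 mSv/h.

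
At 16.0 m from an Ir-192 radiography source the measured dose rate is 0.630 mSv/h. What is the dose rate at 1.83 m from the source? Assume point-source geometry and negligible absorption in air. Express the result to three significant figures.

48.2 mSv/h

Since intensity falls as 1/r², scaling from 16.0 m to 1.83 m:
(16.0/1.83)² = 76.44, so 0.630 × 76.44 = 48.16 mSv/h.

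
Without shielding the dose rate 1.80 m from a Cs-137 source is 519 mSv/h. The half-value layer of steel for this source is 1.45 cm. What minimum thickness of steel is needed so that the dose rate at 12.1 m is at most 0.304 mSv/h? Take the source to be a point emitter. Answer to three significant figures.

7.60 cm

At 12.1 m, distance alone gives (1.80/12.1)² = 0.02213, so 519 × 0.02213 = 11.49 mSv/h.
Further attenuation needed: 11.49/0.304 = 37.80.
n = log₂(37.80) = 5.240 half-value layers.
Thickness = 5.240 × 1.45 cm = 7.598 cm.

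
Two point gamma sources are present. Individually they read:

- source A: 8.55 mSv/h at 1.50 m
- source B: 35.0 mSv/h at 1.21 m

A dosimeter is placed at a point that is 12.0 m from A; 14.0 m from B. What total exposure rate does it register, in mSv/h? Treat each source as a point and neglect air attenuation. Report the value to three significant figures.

0.395 mSv/h

By superposition, sum each source's inverse-square contribution:
A: 8.55 × (1.50/12.0)² = 0.1336 mSv/h
B: 35.0 × (1.21/14.0)² = 0.2614 mSv/h
Total = 0.1336 + 0.2614 = 0.3950 mSv/h.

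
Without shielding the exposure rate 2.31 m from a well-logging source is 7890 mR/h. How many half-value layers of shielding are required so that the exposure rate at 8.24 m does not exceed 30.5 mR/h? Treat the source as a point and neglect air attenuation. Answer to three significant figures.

4.35 half-value layers

At 8.24 m, distance alone gives 7890 × (2.31/8.24)² = 7890 × 0.07859 = 620.1 mR/h.
Further attenuation needed: 620.1/30.5 = 20.33.
n = log₂(20.33) = 4.346 half-value layers.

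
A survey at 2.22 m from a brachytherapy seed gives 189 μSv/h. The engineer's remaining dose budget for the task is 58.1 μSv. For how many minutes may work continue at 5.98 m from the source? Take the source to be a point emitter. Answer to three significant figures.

Using I₁d₁² = I₂d₂², rate at 5.98 m:
189 × (2.22/5.98)² = 189 × 0.1378 = 26.04 μSv/h.
Stay time = 58.1 μSv ÷ 26.04 μSv/h = 2.231 h = 133.9 min.

134 min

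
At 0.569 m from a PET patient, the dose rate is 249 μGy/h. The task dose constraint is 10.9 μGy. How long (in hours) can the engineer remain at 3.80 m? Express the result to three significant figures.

Since intensity falls as 1/r², rate at 3.80 m:
(0.569/3.80)² = 0.02242, so 249 × 0.02242 = 5.583 μGy/h.
Stay time = 10.9 μGy ÷ 5.583 μGy/h = 1.952 h.

1.95 h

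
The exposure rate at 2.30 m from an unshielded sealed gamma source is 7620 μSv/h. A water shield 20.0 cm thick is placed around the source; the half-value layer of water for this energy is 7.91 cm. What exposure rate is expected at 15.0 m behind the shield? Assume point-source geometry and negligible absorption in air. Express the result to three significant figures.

31.1 μSv/h

Distance alone: 7620 × (2.30/15.0)² = 7620 × 0.02351 = 179.1 μSv/h.
Shield: 20.0/7.91 = 2.528 half-value layers → attenuation 2^(−2.528) = 0.1734.
Combined: 179.1 × 0.1734 = 31.06 μSv/h.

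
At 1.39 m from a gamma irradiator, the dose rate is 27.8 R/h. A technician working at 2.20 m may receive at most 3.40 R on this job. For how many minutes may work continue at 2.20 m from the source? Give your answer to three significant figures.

Since intensity falls as 1/r², rate at 2.20 m:
(1.39/2.20)² = 0.3992, so 27.8 × 0.3992 = 11.10 R/h.
Stay time = 3.40 R ÷ 11.10 R/h = 0.3063 h = 18.38 min.

18.4 min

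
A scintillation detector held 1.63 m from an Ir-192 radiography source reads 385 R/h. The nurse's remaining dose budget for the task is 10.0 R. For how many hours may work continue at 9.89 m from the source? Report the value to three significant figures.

By the inverse-square law, rate at 9.89 m:
385 × (1.63/9.89)² = 385 × 0.02716 = 10.46 R/h.
Stay time = 10.0 R ÷ 10.46 R/h = 0.9560 h.

0.956 h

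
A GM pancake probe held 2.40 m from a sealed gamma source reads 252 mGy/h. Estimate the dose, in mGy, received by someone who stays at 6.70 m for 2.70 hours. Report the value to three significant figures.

Since intensity falls as 1/r², rate at 6.70 m:
252 × (2.40/6.70)² = 252 × 0.1283 = 32.33 mGy/h.
Dose = rate × time = 32.33 mGy/h × 2.700 h = 87.29 mGy.

87.3 mGy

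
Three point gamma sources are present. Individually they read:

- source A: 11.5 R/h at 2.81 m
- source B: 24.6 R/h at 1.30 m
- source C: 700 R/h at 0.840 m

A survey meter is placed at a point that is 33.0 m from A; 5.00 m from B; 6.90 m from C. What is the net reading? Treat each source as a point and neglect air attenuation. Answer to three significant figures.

Each source contributes Iᵢ·(dᵢ/rᵢ)²; contributions add.
A: 11.5 × (2.81/33.0)² = 0.08338 R/h
B: 24.6 × (1.30/5.00)² = 1.663 R/h
C: 700 × (0.840/6.90)² = 10.37 R/h
Total = 0.08338 + 1.663 + 10.37 = 12.12 R/h.

12.1 R/h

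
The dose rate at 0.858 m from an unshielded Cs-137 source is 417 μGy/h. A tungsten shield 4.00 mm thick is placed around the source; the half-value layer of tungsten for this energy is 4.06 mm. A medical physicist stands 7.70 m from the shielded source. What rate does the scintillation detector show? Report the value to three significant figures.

Distance alone: (0.858/7.70)² = 0.01242, so 417 × 0.01242 = 5.179 μGy/h.
Shield: 4.00/4.06 = 0.9852 half-value layers → attenuation 2^(−0.9852) = 0.5052.
Combined: 5.179 × 0.5052 = 2.616 μGy/h.

2.62 μGy/h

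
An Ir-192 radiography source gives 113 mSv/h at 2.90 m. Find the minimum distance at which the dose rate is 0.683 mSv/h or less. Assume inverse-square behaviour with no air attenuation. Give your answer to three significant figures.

37.3 m

Intensity scales as (d₁/d₂)², so d₂ = d₁·√(I₁/I₂).
I₁/I₂ = 113/0.683 = 165.4, so d₂ = 2.90 × √165.4 = 37.30 m.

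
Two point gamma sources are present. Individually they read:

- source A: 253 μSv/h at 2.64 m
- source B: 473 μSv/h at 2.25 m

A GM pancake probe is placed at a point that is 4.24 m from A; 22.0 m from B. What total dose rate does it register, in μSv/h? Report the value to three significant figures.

By superposition, sum each source's inverse-square contribution:
A: 253 × (2.64/4.24)² = 98.08 μSv/h
B: 473 × (2.25/22.0)² = 4.947 μSv/h
Total = 98.08 + 4.947 = 103.0 μSv/h.

103 μSv/h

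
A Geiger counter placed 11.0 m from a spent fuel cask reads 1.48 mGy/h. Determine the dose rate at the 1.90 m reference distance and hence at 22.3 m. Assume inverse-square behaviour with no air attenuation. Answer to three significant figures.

49.6 mGy/h; 0.360 mGy/h

Intensity scales as (d₁/d₂)², so
At 1.90 m: 1.48 × (11.0/1.90)² = 1.48 × 33.52 = 49.61 mGy/h
At 22.3 m: (1.90/22.3)² = 0.007259, so 49.61 × 0.007259 = 0.3601 mGy/h.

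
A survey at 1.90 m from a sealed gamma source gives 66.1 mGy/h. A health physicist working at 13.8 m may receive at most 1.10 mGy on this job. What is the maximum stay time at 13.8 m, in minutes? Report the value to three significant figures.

52.7 min

Applying the 1/r² law, rate at 13.8 m:
(1.90/13.8)² = 0.01896, so 66.1 × 0.01896 = 1.253 mGy/h.
Stay time = 1.10 mGy ÷ 1.253 mGy/h = 0.8779 h = 52.67 min.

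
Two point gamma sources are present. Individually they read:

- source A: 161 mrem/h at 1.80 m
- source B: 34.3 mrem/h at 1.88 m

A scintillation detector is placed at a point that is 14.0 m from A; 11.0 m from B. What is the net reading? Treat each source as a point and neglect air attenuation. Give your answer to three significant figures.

Each source contributes Iᵢ·(dᵢ/rᵢ)²; contributions add.
A: 161 × (1.80/14.0)² = 2.661 mrem/h
B: 34.3 × (1.88/11.0)² = 1.002 mrem/h
Total = 2.661 + 1.002 = 3.663 mrem/h.

3.66 mrem/h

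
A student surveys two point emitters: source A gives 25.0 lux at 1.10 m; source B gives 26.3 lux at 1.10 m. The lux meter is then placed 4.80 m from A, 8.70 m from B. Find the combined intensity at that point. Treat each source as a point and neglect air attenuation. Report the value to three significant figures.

Each source contributes Iᵢ·(dᵢ/rᵢ)²; contributions add.
A: 25.0 × (1.10/4.80)² = 1.313 lux
B: 26.3 × (1.10/8.70)² = 0.4204 lux
Total = 1.313 + 0.4204 = 1.733 lux.

1.73 lux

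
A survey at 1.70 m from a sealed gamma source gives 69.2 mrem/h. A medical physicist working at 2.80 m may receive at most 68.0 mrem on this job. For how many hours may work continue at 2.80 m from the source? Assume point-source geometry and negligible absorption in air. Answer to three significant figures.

2.67 h

Using I₁d₁² = I₂d₂², rate at 2.80 m:
69.2 × (1.70/2.80)² = 69.2 × 0.3686 = 25.51 mrem/h.
Stay time = 68.0 mrem ÷ 25.51 mrem/h = 2.666 h.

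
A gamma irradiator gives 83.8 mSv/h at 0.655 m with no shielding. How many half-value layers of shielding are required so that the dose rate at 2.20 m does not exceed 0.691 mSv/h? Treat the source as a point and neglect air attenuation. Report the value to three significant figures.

At 2.20 m, distance alone gives 83.8 × (0.655/2.20)² = 83.8 × 0.08864 = 7.428 mSv/h.
Further attenuation needed: 7.428/0.691 = 10.75.
n = log₂(10.75) = 3.426 half-value layers.

3.43 half-value layers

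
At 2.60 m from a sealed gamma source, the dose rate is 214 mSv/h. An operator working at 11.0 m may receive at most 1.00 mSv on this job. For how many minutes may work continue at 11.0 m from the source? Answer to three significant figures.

Applying the 1/r² law, rate at 11.0 m:
(2.60/11.0)² = 0.05587, so 214 × 0.05587 = 11.96 mSv/h.
Stay time = 1.00 mSv ÷ 11.96 mSv/h = 0.08361 h = 5.017 min.

5.02 min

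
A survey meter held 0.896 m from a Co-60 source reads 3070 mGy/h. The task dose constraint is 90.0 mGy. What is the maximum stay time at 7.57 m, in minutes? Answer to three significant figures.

Since intensity falls as 1/r², rate at 7.57 m:
(0.896/7.57)² = 0.01401, so 3070 × 0.01401 = 43.01 mGy/h.
Stay time = 90.0 mGy ÷ 43.01 mGy/h = 2.093 h = 125.6 min.

126 min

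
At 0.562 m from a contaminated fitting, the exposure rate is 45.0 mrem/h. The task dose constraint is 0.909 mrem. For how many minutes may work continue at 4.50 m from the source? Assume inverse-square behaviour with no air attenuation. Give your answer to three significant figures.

77.7 min

Using I₁d₁² = I₂d₂², rate at 4.50 m:
(0.562/4.50)² = 0.01560, so 45.0 × 0.01560 = 0.7020 mrem/h.
Stay time = 0.909 mrem ÷ 0.7020 mrem/h = 1.295 h = 77.70 min.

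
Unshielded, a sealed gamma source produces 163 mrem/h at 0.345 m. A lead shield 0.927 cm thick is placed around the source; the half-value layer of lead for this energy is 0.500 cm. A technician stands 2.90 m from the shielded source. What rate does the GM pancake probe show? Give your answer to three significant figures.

Distance alone: 163 × (0.345/2.90)² = 163 × 0.01415 = 2.306 mrem/h.
Shield: 0.927/0.500 = 1.854 half-value layers → attenuation 2^(−1.854) = 0.2766.
Combined: 2.306 × 0.2766 = 0.6378 mrem/h.

0.638 mrem/h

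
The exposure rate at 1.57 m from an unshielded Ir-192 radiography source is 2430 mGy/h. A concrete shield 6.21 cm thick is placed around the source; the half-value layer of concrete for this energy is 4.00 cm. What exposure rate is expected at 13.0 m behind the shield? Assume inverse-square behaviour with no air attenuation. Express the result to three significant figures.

12.1 mGy/h

Distance alone: 2430 × (1.57/13.0)² = 2430 × 0.01459 = 35.45 mGy/h.
Shield: 6.21/4.00 = 1.552 half-value layers → attenuation 2^(−1.552) = 0.3410.
Combined: 35.45 × 0.3410 = 12.09 mGy/h.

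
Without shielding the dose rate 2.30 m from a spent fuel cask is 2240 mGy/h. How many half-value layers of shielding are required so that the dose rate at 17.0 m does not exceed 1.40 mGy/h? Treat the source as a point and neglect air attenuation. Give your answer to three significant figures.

At 17.0 m, distance alone gives 2240 × (2.30/17.0)² = 2240 × 0.01830 = 40.99 mGy/h.
Further attenuation needed: 40.99/1.40 = 29.28.
n = log₂(29.28) = 4.872 half-value layers.

4.87 half-value layers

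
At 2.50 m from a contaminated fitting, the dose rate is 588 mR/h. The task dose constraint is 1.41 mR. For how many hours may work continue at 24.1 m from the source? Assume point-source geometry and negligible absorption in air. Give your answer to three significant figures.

By the inverse-square law, rate at 24.1 m:
(2.50/24.1)² = 0.01076, so 588 × 0.01076 = 6.327 mR/h.
Stay time = 1.41 mR ÷ 6.327 mR/h = 0.2229 h.

0.223 h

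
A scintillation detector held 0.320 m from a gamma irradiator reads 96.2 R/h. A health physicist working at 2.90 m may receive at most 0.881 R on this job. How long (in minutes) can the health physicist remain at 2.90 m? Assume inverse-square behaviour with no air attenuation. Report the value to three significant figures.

Using I₁d₁² = I₂d₂², rate at 2.90 m:
96.2 × (0.320/2.90)² = 96.2 × 0.01218 = 1.172 R/h.
Stay time = 0.881 R ÷ 1.172 R/h = 0.7517 h = 45.10 min.

45.1 min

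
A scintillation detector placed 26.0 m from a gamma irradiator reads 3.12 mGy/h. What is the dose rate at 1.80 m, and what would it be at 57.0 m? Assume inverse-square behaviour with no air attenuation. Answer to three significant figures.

Intensity scales as (d₁/d₂)², so
At 1.80 m: (26.0/1.80)² = 208.6, so 3.12 × 208.6 = 650.8 mGy/h
At 57.0 m: (1.80/57.0)² = 0.0009972, so 650.8 × 0.0009972 = 0.6490 mGy/h.

651 mGy/h; 0.649 mGy/h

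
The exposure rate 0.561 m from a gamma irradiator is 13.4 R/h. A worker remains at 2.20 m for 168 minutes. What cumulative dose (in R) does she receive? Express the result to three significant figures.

Intensity scales as (d₁/d₂)², so rate at 2.20 m:
(0.561/2.20)² = 0.06502, so 13.4 × 0.06502 = 0.8713 R/h.
Dose = rate × time = 0.8713 R/h × 2.800 h = 2.440 R.

2.44 R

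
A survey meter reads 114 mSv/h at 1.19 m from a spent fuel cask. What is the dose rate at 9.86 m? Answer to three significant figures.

1.66 mSv/h

Applying the 1/r² law, the rate at 9.86 m is
(1.19/9.86)² = 0.01457, so 114 × 0.01457 = 1.661 mSv/h.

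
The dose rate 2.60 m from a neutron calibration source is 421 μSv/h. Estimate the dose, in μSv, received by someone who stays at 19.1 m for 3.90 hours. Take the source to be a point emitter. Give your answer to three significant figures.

Intensity scales as (d₁/d₂)², so rate at 19.1 m:
(2.60/19.1)² = 0.01853, so 421 × 0.01853 = 7.801 μSv/h.
Dose = rate × time = 7.801 μSv/h × 3.900 h = 30.42 μSv.

30.4 μSv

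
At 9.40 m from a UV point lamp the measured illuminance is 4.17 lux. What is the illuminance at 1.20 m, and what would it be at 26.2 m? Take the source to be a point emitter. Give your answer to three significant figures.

256 lux; 0.537 lux

By the inverse-square law,
At 1.20 m: (9.40/1.20)² = 61.36, so 4.17 × 61.36 = 255.9 lux
At 26.2 m: (1.20/26.2)² = 0.002098, so 255.9 × 0.002098 = 0.5369 lux.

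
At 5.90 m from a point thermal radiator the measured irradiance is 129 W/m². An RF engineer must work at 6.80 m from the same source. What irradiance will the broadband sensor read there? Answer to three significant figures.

Applying the 1/r² law, scaling from 5.90 m to 6.80 m:
129 × (5.90/6.80)² = 129 × 0.7528 = 97.11 W/m².

97.1 W/m²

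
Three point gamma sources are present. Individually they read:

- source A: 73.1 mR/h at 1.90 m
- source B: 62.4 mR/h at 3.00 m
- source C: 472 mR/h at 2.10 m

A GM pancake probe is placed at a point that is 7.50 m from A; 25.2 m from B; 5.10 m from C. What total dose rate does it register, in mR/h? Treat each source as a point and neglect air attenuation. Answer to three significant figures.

By superposition, sum each source's inverse-square contribution:
A: 73.1 × (1.90/7.50)² = 4.691 mR/h
B: 62.4 × (3.00/25.2)² = 0.8844 mR/h
C: 472 × (2.10/5.10)² = 80.03 mR/h
Total = 4.691 + 0.8844 + 80.03 = 85.61 mR/h.

85.6 mR/h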